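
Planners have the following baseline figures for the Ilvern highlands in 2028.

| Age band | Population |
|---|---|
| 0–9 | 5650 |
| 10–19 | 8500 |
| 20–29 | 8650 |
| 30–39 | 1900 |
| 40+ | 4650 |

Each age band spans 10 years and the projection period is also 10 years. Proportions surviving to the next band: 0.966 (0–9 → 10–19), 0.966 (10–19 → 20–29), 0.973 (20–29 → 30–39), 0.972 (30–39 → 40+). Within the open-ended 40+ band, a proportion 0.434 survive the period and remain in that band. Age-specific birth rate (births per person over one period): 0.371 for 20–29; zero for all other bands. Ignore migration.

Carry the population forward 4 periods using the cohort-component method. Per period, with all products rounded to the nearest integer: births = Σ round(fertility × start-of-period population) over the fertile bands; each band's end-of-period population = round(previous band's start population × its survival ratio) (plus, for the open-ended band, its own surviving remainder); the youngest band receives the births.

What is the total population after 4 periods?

18969

Let group 1 be 0–9 through group 5 = 40+.
[period 1]
Births: 8650 * 0.371 = 3209
Group 2: 5650 * 0.966 = 5458
Group 3: 8500 * 0.966 = 8211
Group 4: 8650 * 0.973 = 8416
Group 5: 1900 * 0.972 + 4650 * 0.434 = 1847 + 2018 = 3865
End of period: [3209, 5458, 8211, 8416, 3865]
[period 2]
Births: 8211 * 0.371 = 3046
Group 2: 3209 * 0.966 = 3100
Group 3: 5458 * 0.966 = 5272
Group 4: 8211 * 0.973 = 7989
Group 5: 8416 * 0.972 + 3865 * 0.434 = 8180 + 1677 = 9857
End of period: [3046, 3100, 5272, 7989, 9857]
[period 3]
Births: 5272 * 0.371 = 1956
Group 2: 3046 * 0.966 = 2942
Group 3: 3100 * 0.966 = 2995
Group 4: 5272 * 0.973 = 5130
Group 5: 7989 * 0.972 + 9857 * 0.434 = 7765 + 4278 = 12043
End of period: [1956, 2942, 2995, 5130, 12043]
[period 4]
Births: 2995 * 0.371 = 1111
Group 2: 1956 * 0.966 = 1889
Group 3: 2942 * 0.966 = 2842
Group 4: 2995 * 0.973 = 2914
Group 5: 5130 * 0.972 + 12043 * 0.434 = 4986 + 5227 = 10213
End of period: [1111, 1889, 2842, 2914, 10213]
Total after period 4: 1111 + 1889 + 2842 + 2914 + 10213 = 18969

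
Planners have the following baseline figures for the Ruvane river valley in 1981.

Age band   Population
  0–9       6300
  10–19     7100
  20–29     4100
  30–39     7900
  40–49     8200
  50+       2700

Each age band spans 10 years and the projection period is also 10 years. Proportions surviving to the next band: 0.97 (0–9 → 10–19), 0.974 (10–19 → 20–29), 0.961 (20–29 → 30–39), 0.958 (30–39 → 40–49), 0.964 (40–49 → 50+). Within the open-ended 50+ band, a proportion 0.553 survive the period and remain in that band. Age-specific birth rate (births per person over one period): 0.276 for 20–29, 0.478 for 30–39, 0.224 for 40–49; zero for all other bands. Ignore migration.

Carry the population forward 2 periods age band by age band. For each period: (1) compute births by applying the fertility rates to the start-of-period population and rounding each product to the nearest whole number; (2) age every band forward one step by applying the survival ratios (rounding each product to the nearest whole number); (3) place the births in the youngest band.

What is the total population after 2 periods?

Period 1.
Births: 4100 * 0.276 = 1132  |  7900 * 0.478 = 3776  |  8200 * 0.224 = 1837 ⇒ total 6745
10–19: 6300 * 0.97 = 6111
20–29: 7100 * 0.974 = 6915
30–39: 4100 * 0.961 = 3940
40–49: 7900 * 0.958 = 7568
50+: 8200 * 0.964 + 2700 * 0.553 = 7905 + 1493 = 9398
Giving 6745 / 6111 / 6915 / 3940 / 7568 / 9398.
Period 2.
Births: 6915 * 0.276 = 1909  |  3940 * 0.478 = 1883  |  7568 * 0.224 = 1695 ⇒ total 5487
10–19: 6745 * 0.97 = 6543
20–29: 6111 * 0.974 = 5952
30–39: 6915 * 0.961 = 6645
40–49: 3940 * 0.958 = 3775
50+: 7568 * 0.964 + 9398 * 0.553 = 7296 + 5197 = 12493
Giving 5487 / 6543 / 5952 / 6645 / 3775 / 12493.
Total after period 2: 5487 + 6543 + 5952 + 6645 + 3775 + 12493 = 40895

40895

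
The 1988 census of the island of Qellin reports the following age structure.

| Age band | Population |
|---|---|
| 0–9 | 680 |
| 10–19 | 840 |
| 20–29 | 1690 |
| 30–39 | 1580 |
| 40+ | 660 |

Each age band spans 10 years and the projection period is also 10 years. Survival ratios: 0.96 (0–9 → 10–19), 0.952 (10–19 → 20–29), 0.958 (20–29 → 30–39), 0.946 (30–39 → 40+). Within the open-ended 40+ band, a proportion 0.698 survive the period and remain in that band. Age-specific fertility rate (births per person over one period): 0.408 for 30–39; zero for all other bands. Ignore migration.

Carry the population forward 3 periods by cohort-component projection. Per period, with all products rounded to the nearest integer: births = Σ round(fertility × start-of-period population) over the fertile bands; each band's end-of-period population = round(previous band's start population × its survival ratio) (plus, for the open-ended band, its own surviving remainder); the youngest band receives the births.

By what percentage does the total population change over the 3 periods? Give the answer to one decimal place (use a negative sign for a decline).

Call the groups 1 to 5, youngest first.
Period 1.
Births: 1580 * 0.408 = 645
Group 2: 680 * 0.96 = 653
Group 3: 840 * 0.952 = 800
Group 4: 1690 * 0.958 = 1619
Group 5: 1580 * 0.946 + 660 * 0.698 = 1495 + 461 = 1956
→ [645, 653, 800, 1619, 1956]
Period 2.
Births: 1619 * 0.408 = 661
Group 2: 645 * 0.96 = 619
Group 3: 653 * 0.952 = 622
Group 4: 800 * 0.958 = 766
Group 5: 1619 * 0.946 + 1956 * 0.698 = 1532 + 1365 = 2897
→ [661, 619, 622, 766, 2897]
Period 3.
Births: 766 * 0.408 = 313
Group 2: 661 * 0.96 = 635
Group 3: 619 * 0.952 = 589
Group 4: 622 * 0.958 = 596
Group 5: 766 * 0.946 + 2897 * 0.698 = 725 + 2022 = 2747
→ [313, 635, 589, 596, 2747]
Total: 5450 → 4880; change = -570; percentage change = -10.5%

-10.5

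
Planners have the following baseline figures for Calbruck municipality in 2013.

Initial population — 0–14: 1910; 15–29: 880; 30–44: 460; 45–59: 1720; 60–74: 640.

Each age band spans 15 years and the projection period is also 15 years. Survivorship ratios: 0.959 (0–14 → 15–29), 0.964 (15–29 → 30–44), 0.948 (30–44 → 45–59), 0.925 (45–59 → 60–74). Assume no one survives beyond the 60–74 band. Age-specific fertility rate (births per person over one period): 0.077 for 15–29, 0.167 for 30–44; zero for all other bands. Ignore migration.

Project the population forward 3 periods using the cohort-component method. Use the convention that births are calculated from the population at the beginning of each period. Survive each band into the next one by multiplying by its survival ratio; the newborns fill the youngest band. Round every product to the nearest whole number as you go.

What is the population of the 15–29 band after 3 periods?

Call the bands 1 to 5, youngest first.
Period 1:
Births: 880 * 0.077 = 68  |  460 * 0.167 = 77 ⇒ total 145
Band 2: 1910 * 0.959 = 1832
Band 3: 880 * 0.964 = 848
Band 4: 460 * 0.948 = 436
Band 5: 1720 * 0.925 = 1591
→ [145, 1832, 848, 436, 1591]
Period 2:
Births: 1832 * 0.077 = 141  |  848 * 0.167 = 142 ⇒ total 283
Band 2: 145 * 0.959 = 139
Band 3: 1832 * 0.964 = 1766
Band 4: 848 * 0.948 = 804
Band 5: 436 * 0.925 = 403
→ [283, 139, 1766, 804, 403]
Period 3:
Births: 139 * 0.077 = 11  |  1766 * 0.167 = 295 ⇒ total 306
Band 2: 283 * 0.959 = 271
Band 3: 139 * 0.964 = 134
Band 4: 1766 * 0.948 = 1674
Band 5: 804 * 0.925 = 744
→ [306, 271, 134, 1674, 744]

271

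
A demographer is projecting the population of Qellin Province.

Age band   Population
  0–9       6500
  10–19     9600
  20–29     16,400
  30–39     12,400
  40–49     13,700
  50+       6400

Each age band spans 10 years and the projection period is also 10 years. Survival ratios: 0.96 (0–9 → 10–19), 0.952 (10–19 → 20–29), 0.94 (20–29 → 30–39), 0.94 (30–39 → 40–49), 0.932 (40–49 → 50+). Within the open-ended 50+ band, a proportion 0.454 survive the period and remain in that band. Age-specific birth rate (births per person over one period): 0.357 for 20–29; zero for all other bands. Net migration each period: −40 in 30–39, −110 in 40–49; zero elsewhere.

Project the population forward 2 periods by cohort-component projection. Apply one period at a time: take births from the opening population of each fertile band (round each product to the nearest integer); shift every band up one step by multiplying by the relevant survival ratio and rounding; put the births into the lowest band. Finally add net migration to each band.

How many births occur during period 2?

3263

(Groups numbered youngest = 1 to oldest = 6.)
Period 1.
Births: 16400 × 0.357 = 5855
Group 2: 6500 × 0.96 = 6240
Group 3: 9600 × 0.952 = 9139
Group 4: 16400 × 0.94 = 15416
Group 5: 12400 × 0.94 = 11656
Group 6: 13700 × 0.932 + 6400 × 0.454 = 12768 + 2906 = 15674
Net migration: Group 4 − 40 → 15376; Group 5 − 110 → 11546
Population now: 0–9=5855, 10–19=6240, 20–29=9139, 30–39=15376, 40–49=11546, 50+=15674
Period 2.
Births: 9139 × 0.357 = 3263
Group 2: 5855 × 0.96 = 5621
Group 3: 6240 × 0.952 = 5940
Group 4: 9139 × 0.94 = 8591
Group 5: 15376 × 0.94 = 14453
Group 6: 11546 × 0.932 + 15674 × 0.454 = 10761 + 7116 = 17877
Net migration: Group 4 − 40 → 8551; Group 5 − 110 → 14343
Population now: 0–9=3263, 10–19=5621, 20–29=5940, 30–39=8551, 40–49=14343, 50+=17877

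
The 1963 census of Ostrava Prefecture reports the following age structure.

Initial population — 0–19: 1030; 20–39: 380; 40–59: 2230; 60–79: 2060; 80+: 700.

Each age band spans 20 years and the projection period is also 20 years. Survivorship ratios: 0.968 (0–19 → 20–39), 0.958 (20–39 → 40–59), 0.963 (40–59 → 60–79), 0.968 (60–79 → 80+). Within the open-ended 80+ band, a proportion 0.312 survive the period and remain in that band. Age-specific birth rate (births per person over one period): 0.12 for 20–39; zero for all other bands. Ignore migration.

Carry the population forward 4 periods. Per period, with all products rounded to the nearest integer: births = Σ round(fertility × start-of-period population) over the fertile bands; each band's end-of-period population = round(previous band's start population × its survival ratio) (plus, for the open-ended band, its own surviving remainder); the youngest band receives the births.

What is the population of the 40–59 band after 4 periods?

Period 1:
Births: 380 × 0.12 = 46
20–39: 1030 × 0.968 = 997
40–59: 380 × 0.958 = 364
60–79: 2230 × 0.963 = 2147
80+: 2060 × 0.968 + 700 × 0.312 = 1994 + 218 = 2212
→ [46, 997, 364, 2147, 2212]
Period 2:
Births: 997 × 0.12 = 120
20–39: 46 × 0.968 = 45
40–59: 997 × 0.958 = 955
60–79: 364 × 0.963 = 351
80+: 2147 × 0.968 + 2212 × 0.312 = 2078 + 690 = 2768
→ [120, 45, 955, 351, 2768]
Period 3:
Births: 45 × 0.12 = 5
20–39: 120 × 0.968 = 116
40–59: 45 × 0.958 = 43
60–79: 955 × 0.963 = 920
80+: 351 × 0.968 + 2768 × 0.312 = 340 + 864 = 1204
→ [5, 116, 43, 920, 1204]
Period 4:
Births: 116 × 0.12 = 14
20–39: 5 × 0.968 = 5
40–59: 116 × 0.958 = 111
60–79: 43 × 0.963 = 41
80+: 920 × 0.968 + 1204 × 0.312 = 891 + 376 = 1267
→ [14, 5, 111, 41, 1267]

111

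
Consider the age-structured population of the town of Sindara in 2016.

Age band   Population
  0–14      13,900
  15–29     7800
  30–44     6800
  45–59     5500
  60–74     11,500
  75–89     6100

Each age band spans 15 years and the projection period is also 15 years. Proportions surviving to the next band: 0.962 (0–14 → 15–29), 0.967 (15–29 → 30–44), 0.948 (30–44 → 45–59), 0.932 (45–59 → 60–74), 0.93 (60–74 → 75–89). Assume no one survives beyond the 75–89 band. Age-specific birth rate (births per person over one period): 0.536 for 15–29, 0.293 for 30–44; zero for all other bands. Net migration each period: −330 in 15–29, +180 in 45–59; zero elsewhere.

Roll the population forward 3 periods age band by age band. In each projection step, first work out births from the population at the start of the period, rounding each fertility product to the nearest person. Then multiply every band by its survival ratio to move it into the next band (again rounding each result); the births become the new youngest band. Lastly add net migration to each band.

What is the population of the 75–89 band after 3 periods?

5743

After projecting period 1:
Births: 7800 × 0.536 = 4181, 6800 × 0.293 = 1992 — total 6173
15–29: 13900 × 0.962 = 13372
30–44: 7800 × 0.967 = 7543
45–59: 6800 × 0.948 = 6446
60–74: 5500 × 0.932 = 5126
75–89: 11500 × 0.93 = 10695
Net migration: 15–29 − 330 → 13042; 45–59 + 180 → 6626
Population now: 0–14=6173, 15–29=13042, 30–44=7543, 45–59=6626, 60–74=5126, 75–89=10695
After projecting period 2:
Births: 13042 × 0.536 = 6991, 7543 × 0.293 = 2210 — total 9201
15–29: 6173 × 0.962 = 5938
30–44: 13042 × 0.967 = 12612
45–59: 7543 × 0.948 = 7151
60–74: 6626 × 0.932 = 6175
75–89: 5126 × 0.93 = 4767
Net migration: 15–29 − 330 → 5608; 45–59 + 180 → 7331
Population now: 0–14=9201, 15–29=5608, 30–44=12612, 45–59=7331, 60–74=6175, 75–89=4767
After projecting period 3:
Births: 5608 × 0.536 = 3006, 12612 × 0.293 = 3695 — total 6701
15–29: 9201 × 0.962 = 8851
30–44: 5608 × 0.967 = 5423
45–59: 12612 × 0.948 = 11956
60–74: 7331 × 0.932 = 6832
75–89: 6175 × 0.93 = 5743
Net migration: 15–29 − 330 → 8521; 45–59 + 180 → 12136
Population now: 0–14=6701, 15–29=8521, 30–44=5423, 45–59=12136, 60–74=6832, 75–89=5743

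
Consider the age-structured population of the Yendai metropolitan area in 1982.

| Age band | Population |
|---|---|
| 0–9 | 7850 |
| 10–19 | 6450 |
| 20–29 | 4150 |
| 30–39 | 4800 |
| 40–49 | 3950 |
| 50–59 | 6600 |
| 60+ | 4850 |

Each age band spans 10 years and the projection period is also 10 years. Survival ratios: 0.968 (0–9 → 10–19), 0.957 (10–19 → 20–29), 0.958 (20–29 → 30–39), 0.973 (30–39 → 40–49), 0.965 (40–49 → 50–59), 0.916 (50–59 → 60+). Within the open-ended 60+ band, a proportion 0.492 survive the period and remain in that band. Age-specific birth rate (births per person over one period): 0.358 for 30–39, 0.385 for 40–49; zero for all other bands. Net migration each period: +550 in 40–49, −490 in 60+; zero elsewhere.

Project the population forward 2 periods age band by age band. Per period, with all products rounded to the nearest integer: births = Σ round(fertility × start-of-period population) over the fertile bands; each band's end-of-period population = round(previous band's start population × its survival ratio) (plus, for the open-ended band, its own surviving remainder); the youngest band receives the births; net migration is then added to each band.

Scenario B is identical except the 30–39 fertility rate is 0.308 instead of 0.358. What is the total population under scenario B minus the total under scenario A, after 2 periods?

-430

Numbering the groups 1..7 from youngest to oldest:
Period 1:
Births: 4800 × 0.358 = 1718  |  3950 × 0.385 = 1521 → 3239
Group 2: 7850 × 0.968 = 7599
Group 3: 6450 × 0.957 = 6173
Group 4: 4150 × 0.958 = 3976
Group 5: 4800 × 0.973 = 4670
Group 6: 3950 × 0.965 = 3812
Group 7: 6600 × 0.916 + 4850 × 0.492 = 6046 + 2386 = 8432
Net migration: Group 5 + 550 → 5220; Group 7 − 490 → 7942
Population now: 0–9=3239, 10–19=7599, 20–29=6173, 30–39=3976, 40–49=5220, 50–59=3812, 60+=7942
Period 2:
Births: 3976 × 0.358 = 1423  |  5220 × 0.385 = 2010 → 3433
Group 2: 3239 × 0.968 = 3135
Group 3: 7599 × 0.957 = 7272
Group 4: 6173 × 0.958 = 5914
Group 5: 3976 × 0.973 = 3869
Group 6: 5220 × 0.965 = 5037
Group 7: 3812 × 0.916 + 7942 × 0.492 = 3492 + 3907 = 7399
Net migration: Group 5 + 550 → 4419; Group 7 − 490 → 6909
Population now: 0–9=3433, 10–19=3135, 20–29=7272, 30–39=5914, 40–49=4419, 50–59=5037, 60+=6909
Scenario A total after 2 periods: 36119
Scenario B projection —
Period 1:
Births: 4800 × 0.308 = 1478  |  3950 × 0.385 = 1521 → 2999
Group 2: 7850 × 0.968 = 7599
Group 3: 6450 × 0.957 = 6173
Group 4: 4150 × 0.958 = 3976
Group 5: 4800 × 0.973 = 4670
Group 6: 3950 × 0.965 = 3812
Group 7: 6600 × 0.916 + 4850 × 0.492 = 6046 + 2386 = 8432
Net migration: Group 5 + 550 → 5220; Group 7 − 490 → 7942
Population now: 0–9=2999, 10–19=7599, 20–29=6173, 30–39=3976, 40–49=5220, 50–59=3812, 60+=7942
Period 2:
Births: 3976 × 0.308 = 1225  |  5220 × 0.385 = 2010 → 3235
Group 2: 2999 × 0.968 = 2903
Group 3: 7599 × 0.957 = 7272
Group 4: 6173 × 0.958 = 5914
Group 5: 3976 × 0.973 = 3869
Group 6: 5220 × 0.965 = 5037
Group 7: 3812 × 0.916 + 7942 × 0.492 = 3492 + 3907 = 7399
Net migration: Group 5 + 550 → 4419; Group 7 − 490 → 6909
Population now: 0–9=3235, 10–19=2903, 20–29=7272, 30–39=5914, 40–49=4419, 50–59=5037, 60+=6909
Scenario B total after 2 periods: 35689
Difference B − A = 35689 − 36119 = -430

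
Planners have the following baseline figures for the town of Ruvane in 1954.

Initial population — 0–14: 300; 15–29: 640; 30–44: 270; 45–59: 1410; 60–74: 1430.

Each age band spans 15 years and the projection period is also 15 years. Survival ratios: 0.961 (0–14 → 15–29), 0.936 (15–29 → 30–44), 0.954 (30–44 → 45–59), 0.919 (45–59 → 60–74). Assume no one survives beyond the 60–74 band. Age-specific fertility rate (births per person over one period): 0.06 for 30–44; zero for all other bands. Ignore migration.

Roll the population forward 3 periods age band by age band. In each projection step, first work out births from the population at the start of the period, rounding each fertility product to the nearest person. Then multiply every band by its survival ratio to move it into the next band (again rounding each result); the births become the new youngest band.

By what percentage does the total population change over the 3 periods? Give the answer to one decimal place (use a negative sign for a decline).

Period 1.
Births: 270 * 0.06 = 16
15–29: 300 * 0.961 = 288
30–44: 640 * 0.936 = 599
45–59: 270 * 0.954 = 258
60–74: 1410 * 0.919 = 1296
End of period: [16, 288, 599, 258, 1296]
Period 2.
Births: 599 * 0.06 = 36
15–29: 16 * 0.961 = 15
30–44: 288 * 0.936 = 270
45–59: 599 * 0.954 = 571
60–74: 258 * 0.919 = 237
End of period: [36, 15, 270, 571, 237]
Period 3.
Births: 270 * 0.06 = 16
15–29: 36 * 0.961 = 35
30–44: 15 * 0.936 = 14
45–59: 270 * 0.954 = 258
60–74: 571 * 0.919 = 525
End of period: [16, 35, 14, 258, 525]
Total: 4050 → 848; change = -3202; percentage change = -79.1%

-79.1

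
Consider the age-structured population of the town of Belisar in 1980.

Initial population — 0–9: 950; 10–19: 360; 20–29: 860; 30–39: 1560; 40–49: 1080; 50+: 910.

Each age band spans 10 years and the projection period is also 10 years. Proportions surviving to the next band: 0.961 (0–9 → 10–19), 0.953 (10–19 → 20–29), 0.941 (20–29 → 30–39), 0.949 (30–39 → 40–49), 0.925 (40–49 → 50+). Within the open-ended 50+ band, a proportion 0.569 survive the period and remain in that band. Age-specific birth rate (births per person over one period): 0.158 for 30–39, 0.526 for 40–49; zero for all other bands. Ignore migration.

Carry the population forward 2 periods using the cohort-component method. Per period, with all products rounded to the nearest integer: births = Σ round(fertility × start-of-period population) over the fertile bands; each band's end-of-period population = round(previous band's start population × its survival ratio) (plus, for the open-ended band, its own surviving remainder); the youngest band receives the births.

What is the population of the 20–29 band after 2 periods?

870

(Groups numbered youngest = 1 to oldest = 6.)
After projecting period 1:
Births: 1560 × 0.158 = 246, 1080 × 0.526 = 568 — total 814
Group 2: 950 × 0.961 = 913
Group 3: 360 × 0.953 = 343
Group 4: 860 × 0.941 = 809
Group 5: 1560 × 0.949 = 1480
Group 6: 1080 × 0.925 + 910 × 0.569 = 999 + 518 = 1517
Giving 814 / 913 / 343 / 809 / 1480 / 1517.
After projecting period 2:
Births: 809 × 0.158 = 128, 1480 × 0.526 = 778 — total 906
Group 2: 814 × 0.961 = 782
Group 3: 913 × 0.953 = 870
Group 4: 343 × 0.941 = 323
Group 5: 809 × 0.949 = 768
Group 6: 1480 × 0.925 + 1517 × 0.569 = 1369 + 863 = 2232
Giving 906 / 782 / 870 / 323 / 768 / 2232.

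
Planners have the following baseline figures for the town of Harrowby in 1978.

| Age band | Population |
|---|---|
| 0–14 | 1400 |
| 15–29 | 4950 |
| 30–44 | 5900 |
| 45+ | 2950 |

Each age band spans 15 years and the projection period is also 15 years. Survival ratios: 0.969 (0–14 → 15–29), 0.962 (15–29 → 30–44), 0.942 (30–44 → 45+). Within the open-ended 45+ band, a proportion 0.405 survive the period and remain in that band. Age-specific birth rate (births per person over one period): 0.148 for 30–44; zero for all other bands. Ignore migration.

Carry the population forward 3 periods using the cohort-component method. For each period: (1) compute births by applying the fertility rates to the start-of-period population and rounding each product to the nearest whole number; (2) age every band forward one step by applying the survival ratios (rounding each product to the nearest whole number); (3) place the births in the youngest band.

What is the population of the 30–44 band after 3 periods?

Call the bands 1 to 4, youngest first.
Period 1:
Births: 5900 * 0.148 = 873
Band 2: 1400 * 0.969 = 1357
Band 3: 4950 * 0.962 = 4762
Band 4: 5900 * 0.942 + 2950 * 0.405 = 5558 + 1195 = 6753
→ [873, 1357, 4762, 6753]
Period 2:
Births: 4762 * 0.148 = 705
Band 2: 873 * 0.969 = 846
Band 3: 1357 * 0.962 = 1305
Band 4: 4762 * 0.942 + 6753 * 0.405 = 4486 + 2735 = 7221
→ [705, 846, 1305, 7221]
Period 3:
Births: 1305 * 0.148 = 193
Band 2: 705 * 0.969 = 683
Band 3: 846 * 0.962 = 814
Band 4: 1305 * 0.942 + 7221 * 0.405 = 1229 + 2925 = 4154
→ [193, 683, 814, 4154]

814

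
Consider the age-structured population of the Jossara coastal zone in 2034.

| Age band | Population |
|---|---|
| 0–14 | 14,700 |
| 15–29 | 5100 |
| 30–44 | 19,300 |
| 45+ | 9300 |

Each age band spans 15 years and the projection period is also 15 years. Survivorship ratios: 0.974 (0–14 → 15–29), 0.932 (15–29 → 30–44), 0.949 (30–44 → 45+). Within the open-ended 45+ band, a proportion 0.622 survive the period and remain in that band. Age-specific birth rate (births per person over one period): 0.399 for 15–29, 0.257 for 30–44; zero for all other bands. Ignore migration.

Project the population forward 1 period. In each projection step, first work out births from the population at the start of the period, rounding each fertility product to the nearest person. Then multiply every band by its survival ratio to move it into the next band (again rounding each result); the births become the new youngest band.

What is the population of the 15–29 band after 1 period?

Let group 1 be 0–14 through group 4 = 45+.
Period 1.
Births: 5100 × 0.399 = 2035, 19300 × 0.257 = 4960 ⇒ total 6995
Group 2: 14700 × 0.974 = 14318
Group 3: 5100 × 0.932 = 4753
Group 4: 19300 × 0.949 + 9300 × 0.622 = 18316 + 5785 = 24101
Giving 6995 / 14318 / 4753 / 24101.

14318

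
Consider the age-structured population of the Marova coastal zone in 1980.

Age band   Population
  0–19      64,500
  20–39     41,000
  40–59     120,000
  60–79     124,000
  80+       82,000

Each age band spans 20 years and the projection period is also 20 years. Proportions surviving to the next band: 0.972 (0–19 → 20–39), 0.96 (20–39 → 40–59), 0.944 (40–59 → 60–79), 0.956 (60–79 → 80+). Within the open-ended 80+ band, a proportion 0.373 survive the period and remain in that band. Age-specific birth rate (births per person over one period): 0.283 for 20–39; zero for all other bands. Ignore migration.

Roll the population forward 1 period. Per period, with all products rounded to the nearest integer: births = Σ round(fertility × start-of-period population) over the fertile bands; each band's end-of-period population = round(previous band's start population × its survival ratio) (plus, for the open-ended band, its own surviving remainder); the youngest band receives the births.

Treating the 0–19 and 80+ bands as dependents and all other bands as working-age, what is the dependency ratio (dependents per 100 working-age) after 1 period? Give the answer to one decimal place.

74.6

Let band 1 be 0–19 through band 5 = 80+.
Period 1:
Births: 41000 * 0.283 = 11603
Band 2: 64500 * 0.972 = 62694
Band 3: 41000 * 0.96 = 39360
Band 4: 120000 * 0.944 = 113280
Band 5: 124000 * 0.956 + 82000 * 0.373 = 118544 + 30586 = 149130
→ [11603, 62694, 39360, 113280, 149130]
Dependents (band 0–19 + band 80+) = 11603 + 149130 = 160733; working-age = 215334; ratio = 160733/215334 × 100 = 74.6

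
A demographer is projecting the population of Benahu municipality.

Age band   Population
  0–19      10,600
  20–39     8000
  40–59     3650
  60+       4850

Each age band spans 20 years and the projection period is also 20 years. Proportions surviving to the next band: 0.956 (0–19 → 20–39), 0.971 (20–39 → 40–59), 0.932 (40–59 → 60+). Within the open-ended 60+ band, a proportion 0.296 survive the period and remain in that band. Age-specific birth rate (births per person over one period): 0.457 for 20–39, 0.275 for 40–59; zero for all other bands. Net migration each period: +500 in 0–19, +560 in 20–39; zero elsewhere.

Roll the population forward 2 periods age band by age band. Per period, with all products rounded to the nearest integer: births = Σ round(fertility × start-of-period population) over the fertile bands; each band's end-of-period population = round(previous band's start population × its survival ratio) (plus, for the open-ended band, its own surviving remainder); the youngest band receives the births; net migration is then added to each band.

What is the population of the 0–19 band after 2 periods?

7523

Let group 1 be 0–19 through group 4 = 60+.
Period 1:
Births: 8000 * 0.457 = 3656  |  3650 * 0.275 = 1004 → total 4660
Group 2: 10600 * 0.956 = 10134
Group 3: 8000 * 0.971 = 7768
Group 4: 3650 * 0.932 + 4850 * 0.296 = 3402 + 1436 = 4838
Net migration: Group 1 + 500 → 5160; Group 2 + 560 → 10694
Population now: 0–19=5160, 20–39=10694, 40–59=7768, 60+=4838
Period 2:
Births: 10694 * 0.457 = 4887  |  7768 * 0.275 = 2136 → total 7023
Group 2: 5160 * 0.956 = 4933
Group 3: 10694 * 0.971 = 10384
Group 4: 7768 * 0.932 + 4838 * 0.296 = 7240 + 1432 = 8672
Net migration: Group 1 + 500 → 7523; Group 2 + 560 → 5493
Population now: 0–19=7523, 20–39=5493, 40–59=10384, 60+=8672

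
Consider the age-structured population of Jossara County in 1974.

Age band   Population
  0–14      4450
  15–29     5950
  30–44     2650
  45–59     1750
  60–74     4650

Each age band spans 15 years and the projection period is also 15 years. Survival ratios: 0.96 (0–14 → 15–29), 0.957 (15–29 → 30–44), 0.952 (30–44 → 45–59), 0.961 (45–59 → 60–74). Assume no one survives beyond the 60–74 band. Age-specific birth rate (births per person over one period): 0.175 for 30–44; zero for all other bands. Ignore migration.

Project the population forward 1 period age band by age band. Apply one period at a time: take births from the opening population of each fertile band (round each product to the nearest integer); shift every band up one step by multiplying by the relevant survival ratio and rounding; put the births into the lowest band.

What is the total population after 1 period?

(Groups numbered youngest = 1 to oldest = 5.)
[period 1]
Births: 2650 × 0.175 = 464
Group 2: 4450 × 0.96 = 4272
Group 3: 5950 × 0.957 = 5694
Group 4: 2650 × 0.952 = 2523
Group 5: 1750 × 0.961 = 1682
Population now: 0–14=464, 15–29=4272, 30–44=5694, 45–59=2523, 60–74=1682
Total after period 1: 464 + 4272 + 5694 + 2523 + 1682 = 14635

14635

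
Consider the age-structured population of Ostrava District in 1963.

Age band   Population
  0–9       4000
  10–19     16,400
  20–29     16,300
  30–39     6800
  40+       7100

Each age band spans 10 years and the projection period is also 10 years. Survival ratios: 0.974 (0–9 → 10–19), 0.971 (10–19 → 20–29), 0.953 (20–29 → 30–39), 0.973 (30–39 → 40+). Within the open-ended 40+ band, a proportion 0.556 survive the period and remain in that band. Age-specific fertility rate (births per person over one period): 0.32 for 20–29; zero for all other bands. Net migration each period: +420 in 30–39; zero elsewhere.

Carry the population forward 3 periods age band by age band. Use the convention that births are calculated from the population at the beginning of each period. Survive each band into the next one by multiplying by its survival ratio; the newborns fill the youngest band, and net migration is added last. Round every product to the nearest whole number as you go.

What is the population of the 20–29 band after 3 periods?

4933

Call the bands 1 to 5, youngest first.
— Period 1 —
Births: 16300 × 0.32 = 5216
Band 2: 4000 × 0.974 = 3896
Band 3: 16400 × 0.971 = 15924
Band 4: 16300 × 0.953 = 15534
Band 5: 6800 × 0.973 + 7100 × 0.556 = 6616 + 3948 = 10564
Net migration: Band 4 + 420 → 15954
Giving 5216 / 3896 / 15924 / 15954 / 10564.
— Period 2 —
Births: 15924 × 0.32 = 5096
Band 2: 5216 × 0.974 = 5080
Band 3: 3896 × 0.971 = 3783
Band 4: 15924 × 0.953 = 15176
Band 5: 15954 × 0.973 + 10564 × 0.556 = 15523 + 5874 = 21397
Net migration: Band 4 + 420 → 15596
Giving 5096 / 5080 / 3783 / 15596 / 21397.
— Period 3 —
Births: 3783 × 0.32 = 1211
Band 2: 5096 × 0.974 = 4964
Band 3: 5080 × 0.971 = 4933
Band 4: 3783 × 0.953 = 3605
Band 5: 15596 × 0.973 + 21397 × 0.556 = 15175 + 11897 = 27072
Net migration: Band 4 + 420 → 4025
Giving 1211 / 4964 / 4933 / 4025 / 27072.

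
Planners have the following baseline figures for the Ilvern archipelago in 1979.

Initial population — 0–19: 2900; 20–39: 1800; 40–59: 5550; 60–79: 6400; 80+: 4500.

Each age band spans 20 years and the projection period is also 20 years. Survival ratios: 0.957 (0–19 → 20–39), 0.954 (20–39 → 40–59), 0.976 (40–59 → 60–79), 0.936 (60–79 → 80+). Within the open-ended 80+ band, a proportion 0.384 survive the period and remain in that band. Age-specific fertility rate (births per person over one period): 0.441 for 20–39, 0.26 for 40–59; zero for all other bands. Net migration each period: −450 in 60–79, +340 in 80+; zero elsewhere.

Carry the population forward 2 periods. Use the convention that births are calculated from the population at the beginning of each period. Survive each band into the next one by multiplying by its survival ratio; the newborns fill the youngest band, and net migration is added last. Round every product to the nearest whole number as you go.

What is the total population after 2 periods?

15767

(Groups numbered youngest = 1 to oldest = 5.)
[period 1]
Births: 1800 × 0.441 = 794, 5550 × 0.26 = 1443 — total 2237
Group 2: 2900 × 0.957 = 2775
Group 3: 1800 × 0.954 = 1717
Group 4: 5550 × 0.976 = 5417
Group 5: 6400 × 0.936 + 4500 × 0.384 = 5990 + 1728 = 7718
Net migration: Group 4 − 450 → 4967; Group 5 + 340 → 8058
Population now: 0–19=2237, 20–39=2775, 40–59=1717, 60–79=4967, 80+=8058
[period 2]
Births: 2775 × 0.441 = 1224, 1717 × 0.26 = 446 — total 1670
Group 2: 2237 × 0.957 = 2141
Group 3: 2775 × 0.954 = 2647
Group 4: 1717 × 0.976 = 1676
Group 5: 4967 × 0.936 + 8058 × 0.384 = 4649 + 3094 = 7743
Net migration: Group 4 − 450 → 1226; Group 5 + 340 → 8083
Population now: 0–19=1670, 20–39=2141, 40–59=2647, 60–79=1226, 80+=8083
Total after period 2: 1670 + 2141 + 2647 + 1226 + 8083 = 15767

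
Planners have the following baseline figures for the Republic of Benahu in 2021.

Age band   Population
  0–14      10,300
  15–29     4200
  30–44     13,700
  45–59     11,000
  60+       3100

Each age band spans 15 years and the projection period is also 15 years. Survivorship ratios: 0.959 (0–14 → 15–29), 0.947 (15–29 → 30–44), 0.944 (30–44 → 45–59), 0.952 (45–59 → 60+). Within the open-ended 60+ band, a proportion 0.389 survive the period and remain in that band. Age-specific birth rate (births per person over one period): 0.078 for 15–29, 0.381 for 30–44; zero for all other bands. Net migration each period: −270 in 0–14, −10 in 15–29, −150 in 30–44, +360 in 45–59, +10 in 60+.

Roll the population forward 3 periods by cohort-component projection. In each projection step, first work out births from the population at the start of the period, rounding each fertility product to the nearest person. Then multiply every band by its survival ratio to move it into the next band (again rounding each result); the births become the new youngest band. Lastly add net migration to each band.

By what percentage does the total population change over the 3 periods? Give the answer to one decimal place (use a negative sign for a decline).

(Bands numbered youngest = 1 to oldest = 5.)
[period 1]
Births: 4200 × 0.078 = 328, 13700 × 0.381 = 5220 → total 5548
Band 2: 10300 × 0.959 = 9878
Band 3: 4200 × 0.947 = 3977
Band 4: 13700 × 0.944 = 12933
Band 5: 11000 × 0.952 + 3100 × 0.389 = 10472 + 1206 = 11678
Net migration: Band 1 − 270 → 5278; Band 2 − 10 → 9868; Band 3 − 150 → 3827; Band 4 + 360 → 13293; Band 5 + 10 → 11688
→ [5278, 9868, 3827, 13293, 11688]
[period 2]
Births: 9868 × 0.078 = 770, 3827 × 0.381 = 1458 → total 2228
Band 2: 5278 × 0.959 = 5062
Band 3: 9868 × 0.947 = 9345
Band 4: 3827 × 0.944 = 3613
Band 5: 13293 × 0.952 + 11688 × 0.389 = 12655 + 4547 = 17202
Net migration: Band 1 − 270 → 1958; Band 2 − 10 → 5052; Band 3 − 150 → 9195; Band 4 + 360 → 3973; Band 5 + 10 → 17212
→ [1958, 5052, 9195, 3973, 17212]
[period 3]
Births: 5052 × 0.078 = 394, 9195 × 0.381 = 3503 → total 3897
Band 2: 1958 × 0.959 = 1878
Band 3: 5052 × 0.947 = 4784
Band 4: 9195 × 0.944 = 8680
Band 5: 3973 × 0.952 + 17212 × 0.389 = 3782 + 6695 = 10477
Net migration: Band 1 − 270 → 3627; Band 2 − 10 → 1868; Band 3 − 150 → 4634; Band 4 + 360 → 9040; Band 5 + 10 → 10487
→ [3627, 1868, 4634, 9040, 10487]
Total: 42300 → 29656; change = -12644; percentage change = -29.9%

-29.9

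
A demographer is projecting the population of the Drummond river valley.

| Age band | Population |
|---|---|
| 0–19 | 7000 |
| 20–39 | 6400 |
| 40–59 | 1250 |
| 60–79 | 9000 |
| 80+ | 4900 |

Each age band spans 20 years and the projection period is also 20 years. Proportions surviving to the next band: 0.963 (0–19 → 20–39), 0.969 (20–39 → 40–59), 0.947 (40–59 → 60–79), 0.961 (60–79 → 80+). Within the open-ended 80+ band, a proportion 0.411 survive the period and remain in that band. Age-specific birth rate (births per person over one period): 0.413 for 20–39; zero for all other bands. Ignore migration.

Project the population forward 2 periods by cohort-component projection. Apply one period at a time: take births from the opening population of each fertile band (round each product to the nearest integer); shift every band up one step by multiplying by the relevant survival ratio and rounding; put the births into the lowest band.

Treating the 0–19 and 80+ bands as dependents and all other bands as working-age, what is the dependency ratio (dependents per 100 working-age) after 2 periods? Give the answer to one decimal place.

Let band 1 be 0–19 through band 5 = 80+.
After projecting period 1:
Births: 6400 × 0.413 = 2643
Band 2: 7000 × 0.963 = 6741
Band 3: 6400 × 0.969 = 6202
Band 4: 1250 × 0.947 = 1184
Band 5: 9000 × 0.961 + 4900 × 0.411 = 8649 + 2014 = 10663
Population now: 0–19=2643, 20–39=6741, 40–59=6202, 60–79=1184, 80+=10663
After projecting period 2:
Births: 6741 × 0.413 = 2784
Band 2: 2643 × 0.963 = 2545
Band 3: 6741 × 0.969 = 6532
Band 4: 6202 × 0.947 = 5873
Band 5: 1184 × 0.961 + 10663 × 0.411 = 1138 + 4382 = 5520
Population now: 0–19=2784, 20–39=2545, 40–59=6532, 60–79=5873, 80+=5520
Dependents (band 0–19 + band 80+) = 2784 + 5520 = 8304; working-age = 14950; ratio = 8304/14950 × 100 = 55.5

55.5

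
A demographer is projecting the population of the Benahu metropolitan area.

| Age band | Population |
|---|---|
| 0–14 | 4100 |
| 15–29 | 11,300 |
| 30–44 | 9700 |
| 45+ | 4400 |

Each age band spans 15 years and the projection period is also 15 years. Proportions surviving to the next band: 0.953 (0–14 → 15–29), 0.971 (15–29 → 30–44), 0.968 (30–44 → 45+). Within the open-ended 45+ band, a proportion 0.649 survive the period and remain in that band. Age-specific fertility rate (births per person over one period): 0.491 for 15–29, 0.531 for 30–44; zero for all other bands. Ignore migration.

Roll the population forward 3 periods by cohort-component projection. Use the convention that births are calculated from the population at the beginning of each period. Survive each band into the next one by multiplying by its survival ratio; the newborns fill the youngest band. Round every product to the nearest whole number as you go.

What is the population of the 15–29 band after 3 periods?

(Bands numbered youngest = 1 to oldest = 4.)
— Period 1 —
Births: 11300 * 0.491 = 5548, 9700 * 0.531 = 5151 → 10699
Band 2: 4100 * 0.953 = 3907
Band 3: 11300 * 0.971 = 10972
Band 4: 9700 * 0.968 + 4400 * 0.649 = 9390 + 2856 = 12246
Giving 10699 / 3907 / 10972 / 12246.
— Period 2 —
Births: 3907 * 0.491 = 1918, 10972 * 0.531 = 5826 → 7744
Band 2: 10699 * 0.953 = 10196
Band 3: 3907 * 0.971 = 3794
Band 4: 10972 * 0.968 + 12246 * 0.649 = 10621 + 7948 = 18569
Giving 7744 / 10196 / 3794 / 18569.
— Period 3 —
Births: 10196 * 0.491 = 5006, 3794 * 0.531 = 2015 → 7021
Band 2: 7744 * 0.953 = 7380
Band 3: 10196 * 0.971 = 9900
Band 4: 3794 * 0.968 + 18569 * 0.649 = 3673 + 12051 = 15724
Giving 7021 / 7380 / 9900 / 15724.

7380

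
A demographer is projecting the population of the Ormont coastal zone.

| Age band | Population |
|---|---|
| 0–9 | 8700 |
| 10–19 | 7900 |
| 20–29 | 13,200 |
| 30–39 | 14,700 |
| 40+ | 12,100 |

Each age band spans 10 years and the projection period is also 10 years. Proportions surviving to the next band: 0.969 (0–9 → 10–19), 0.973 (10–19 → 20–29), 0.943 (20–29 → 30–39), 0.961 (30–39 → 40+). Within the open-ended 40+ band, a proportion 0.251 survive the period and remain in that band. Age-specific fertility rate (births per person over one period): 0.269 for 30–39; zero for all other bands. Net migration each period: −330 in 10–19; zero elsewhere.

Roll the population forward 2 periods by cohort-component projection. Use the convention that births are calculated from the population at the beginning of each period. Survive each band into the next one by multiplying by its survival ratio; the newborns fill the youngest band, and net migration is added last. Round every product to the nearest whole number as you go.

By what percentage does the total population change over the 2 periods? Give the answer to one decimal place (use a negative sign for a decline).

-32.4

Period 1.
Births: 14700 * 0.269 = 3954
10–19: 8700 * 0.969 = 8430
20–29: 7900 * 0.973 = 7687
30–39: 13200 * 0.943 = 12448
40+: 14700 * 0.961 + 12100 * 0.251 = 14127 + 3037 = 17164
Net migration: 10–19 − 330 → 8100
End of period: [3954, 8100, 7687, 12448, 17164]
Period 2.
Births: 12448 * 0.269 = 3349
10–19: 3954 * 0.969 = 3831
20–29: 8100 * 0.973 = 7881
30–39: 7687 * 0.943 = 7249
40+: 12448 * 0.961 + 17164 * 0.251 = 11963 + 4308 = 16271
Net migration: 10–19 − 330 → 3501
End of period: [3349, 3501, 7881, 7249, 16271]
Total: 56600 → 38251; change = -18349; percentage change = -32.4%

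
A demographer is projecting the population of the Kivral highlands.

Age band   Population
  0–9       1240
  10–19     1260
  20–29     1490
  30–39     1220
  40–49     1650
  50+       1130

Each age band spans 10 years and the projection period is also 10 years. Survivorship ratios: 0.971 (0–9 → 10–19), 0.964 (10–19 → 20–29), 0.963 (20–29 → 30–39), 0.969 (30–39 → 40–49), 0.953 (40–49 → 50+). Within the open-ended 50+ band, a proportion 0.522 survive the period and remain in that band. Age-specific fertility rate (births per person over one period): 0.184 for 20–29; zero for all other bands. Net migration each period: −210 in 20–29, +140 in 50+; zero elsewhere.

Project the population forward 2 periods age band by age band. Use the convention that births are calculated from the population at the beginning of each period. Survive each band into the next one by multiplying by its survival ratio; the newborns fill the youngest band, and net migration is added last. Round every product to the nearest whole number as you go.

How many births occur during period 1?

Numbering the bands 1..6 from youngest to oldest:
Period 1.
Births: 1490 * 0.184 = 274
Band 2: 1240 * 0.971 = 1204
Band 3: 1260 * 0.964 = 1215
Band 4: 1490 * 0.963 = 1435
Band 5: 1220 * 0.969 = 1182
Band 6: 1650 * 0.953 + 1130 * 0.522 = 1572 + 590 = 2162
Net migration: Band 3 − 210 → 1005; Band 6 + 140 → 2302
End of period: [274, 1204, 1005, 1435, 1182, 2302]

274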